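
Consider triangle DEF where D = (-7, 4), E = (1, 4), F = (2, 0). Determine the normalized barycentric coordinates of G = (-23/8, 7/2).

(1/2, 3/8, 1/8)

Signed area of the reference triangle: [DEF] = ½·((-7)·(4−0) + 1·(0−4) + 2·(4−4)) = ½·(-28 − 4 + 0) = -16.
[GEF] = ½·((-23/8)·(4−0) + 1·(0−(7/2)) + 2·(7/2−4)) = ½·(-23/2 − 7/2 − 1) = -8, so the D-coordinate is (-8)/(-16) = 1/2.
[DGF] = ½·((-7)·(7/2−0) + (-23/8)·(0−4) + 2·(4−(7/2))) = ½·(-49/2 + 23/2 + 1) = -6, so the E-coordinate is 3/8.
[DEG] = ½·((-7)·(4−(7/2)) + 1·(7/2−4) + (-23/8)·(4−4)) = ½·(-7/2 − 1/2 + 0) = -2, so the F-coordinate is 1/8.
Check: 1/2 + 3/8 + 1/8 = 1.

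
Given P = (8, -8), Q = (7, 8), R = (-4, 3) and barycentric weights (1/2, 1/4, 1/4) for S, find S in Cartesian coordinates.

S = (1/2)·P + (1/4)·Q + (1/4)·R.
x-coordinate: (1/2)·8 + (1/4)·7 + (1/4)·(-4) = 19/4.
y-coordinate: (1/2)·(-8) + (1/4)·8 + (1/4)·3 = -5/4.

(19/4, -5/4)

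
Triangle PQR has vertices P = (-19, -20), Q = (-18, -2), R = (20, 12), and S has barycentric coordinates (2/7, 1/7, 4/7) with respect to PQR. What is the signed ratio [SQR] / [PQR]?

The signed ratio [SQR]/[PQR] equals the barycentric coordinate of S at vertex P, which is 2/7.

2/7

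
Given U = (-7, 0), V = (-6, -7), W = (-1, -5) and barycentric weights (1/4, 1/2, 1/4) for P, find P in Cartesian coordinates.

P = (1/4)·U + (1/2)·V + (1/4)·W.
x-coordinate: (1/4)·(-7) + (1/2)·(-6) + (1/4)·(-1) = -5.
y-coordinate: (1/4)·0 + (1/2)·(-7) + (1/4)·(-5) = -19/4.

(-5, -19/4)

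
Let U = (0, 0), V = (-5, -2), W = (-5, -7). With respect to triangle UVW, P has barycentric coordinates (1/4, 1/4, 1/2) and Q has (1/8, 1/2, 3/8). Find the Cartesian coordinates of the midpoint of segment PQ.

(-65/16, -61/16)

Barycentric coordinates of the midpoint are the average: (3/16, 3/8, 7/16).
Converting: (3/16)·U + (3/8)·V + (7/16)·W = (-65/16, -61/16).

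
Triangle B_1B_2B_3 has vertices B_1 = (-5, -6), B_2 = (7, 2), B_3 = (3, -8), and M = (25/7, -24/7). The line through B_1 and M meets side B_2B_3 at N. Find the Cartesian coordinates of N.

Barycentric coordinates of M with respect to B_1B_2B_3: (1/7, 3/7, 3/7).
On side B_2B_3 the B_1-coordinate is zero; dropping M's B_1-weight 1/7 and renormalizing the remaining 3/7 : 3/7 gives weights 1/2, 1/2 on B_2, B_3.
N = (1/2)·(7, 2) + (1/2)·(3, -8) = (5, -3).

(5, -3)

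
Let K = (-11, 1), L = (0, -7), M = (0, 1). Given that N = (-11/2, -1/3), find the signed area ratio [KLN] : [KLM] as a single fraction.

1/3

[KLM] = ½·((-11)·(-7−1) + 0·(1−1) + 0·(1−(-7))) = ½·(88 + 0 + 0) = 44.
[KLN] = ½·((-11)·(-7−(-1/3)) + 0·(-1/3−1) + (-11/2)·(1−(-7))) = ½·(220/3 + 0 − 44) = 44/3, so the ratio is (44/3)/44 = 1/3.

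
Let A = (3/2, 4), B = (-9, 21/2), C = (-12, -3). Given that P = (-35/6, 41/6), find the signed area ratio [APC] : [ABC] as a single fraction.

[ABC] = ½·((3/2)·(21/2−(-3)) + (-9)·(-3−4) + (-12)·(4−(21/2))) = ½·(81/4 + 63 + 78) = 645/8.
[APC] = ½·((3/2)·(41/6−(-3)) + (-35/6)·(-3−4) + (-12)·(4−(41/6))) = ½·(59/4 + 245/6 + 34) = 1075/24, so the ratio is (1075/24)/(645/8) = 5/9.

5/9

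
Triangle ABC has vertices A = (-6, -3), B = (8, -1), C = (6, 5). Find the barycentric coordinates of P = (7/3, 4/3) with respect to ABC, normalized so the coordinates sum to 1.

(1/3, 1/6, 1/2)

Signed area of the reference triangle: [ABC] = ½·((-6)·(-1−5) + 8·(5−(-3)) + 6·(-3−(-1))) = ½·(36 + 64 − 12) = 44.
[PBC] = ½·((7/3)·(-1−5) + 8·(5−(4/3)) + 6·(4/3−(-1))) = ½·(-14 + 88/3 + 14) = 44/3, so the A-coordinate is (44/3)/44 = 1/3.
[APC] = ½·((-6)·(4/3−5) + (7/3)·(5−(-3)) + 6·(-3−(4/3))) = ½·(22 + 56/3 − 26) = 22/3, so the B-coordinate is 1/6.
[ABP] = ½·((-6)·(-1−(4/3)) + 8·(4/3−(-3)) + (7/3)·(-3−(-1))) = ½·(14 + 104/3 − 14/3) = 22, so the C-coordinate is 1/2.
Check: 1/3 + 1/6 + 1/2 = 1.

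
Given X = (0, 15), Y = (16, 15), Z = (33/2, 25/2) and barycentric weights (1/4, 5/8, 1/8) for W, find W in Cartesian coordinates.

W = (1/4)·X + (5/8)·Y + (1/8)·Z.
x-coordinate: (1/4)·0 + (5/8)·16 + (1/8)·(33/2) = 193/16.
y-coordinate: (1/4)·15 + (5/8)·15 + (1/8)·(25/2) = 235/16.

(193/16, 235/16)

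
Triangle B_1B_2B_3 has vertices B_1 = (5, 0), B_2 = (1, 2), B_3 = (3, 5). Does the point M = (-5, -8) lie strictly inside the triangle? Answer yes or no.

no

Barycentric coordinates of M: (1/8, 33/8, -13/4).
The three coordinates are positive, positive, negative; a point is interior exactly when all three are positive.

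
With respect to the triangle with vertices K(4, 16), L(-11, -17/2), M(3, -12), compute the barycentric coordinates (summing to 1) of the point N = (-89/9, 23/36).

Signed area of the reference triangle: [KLM] = ½·(4·(-17/2−(-12)) + (-11)·(-12−16) + 3·(16−(-17/2))) = ½·(14 + 308 + 147/2) = 791/4.
[NLM] = ½·((-89/9)·(-17/2−(-12)) + (-11)·(-12−(23/36)) + 3·(23/36−(-17/2))) = ½·(-623/18 + 5005/36 + 329/12) = 791/12, so the K-coordinate is (791/12)/(791/4) = 1/3.
[KNM] = ½·(4·(23/36−(-12)) + (-89/9)·(-12−16) + 3·(16−(23/36))) = ½·(455/9 + 2492/9 + 553/12) = 13447/72, so the L-coordinate is 17/18.
[KLN] = ½·(4·(-17/2−(23/36)) + (-11)·(23/36−16) + (-89/9)·(16−(-17/2))) = ½·(-329/9 + 6083/36 − 4361/18) = -3955/72, so the M-coordinate is -5/18.
Check: 1/3 + 17/18 − 5/18 = 1.

(1/3, 17/18, -5/18)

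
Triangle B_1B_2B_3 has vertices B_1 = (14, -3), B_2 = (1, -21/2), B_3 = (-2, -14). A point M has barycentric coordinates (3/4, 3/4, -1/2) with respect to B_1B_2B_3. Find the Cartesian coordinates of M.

(49/4, -25/8)

M = (3/4)·B_1 + (3/4)·B_2 + (-1/2)·B_3.
x-coordinate: (3/4)·14 + (3/4)·1 + (-1/2)·(-2) = 49/4.
y-coordinate: (3/4)·(-3) + (3/4)·(-21/2) + (-1/2)·(-14) = -25/8.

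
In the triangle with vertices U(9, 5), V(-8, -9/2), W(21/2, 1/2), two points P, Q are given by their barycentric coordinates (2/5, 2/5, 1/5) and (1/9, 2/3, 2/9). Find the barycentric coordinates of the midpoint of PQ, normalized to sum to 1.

(23/90, 8/15, 19/90)

Since both coordinate triples sum to 1, the midpoint's barycentrics are the componentwise average.
(2/5+1/9)/2 = 23/90; similarly 8/15 and 19/90.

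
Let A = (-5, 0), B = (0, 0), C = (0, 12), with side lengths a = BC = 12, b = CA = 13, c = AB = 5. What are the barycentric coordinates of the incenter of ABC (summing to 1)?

The incenter has barycentric coordinates proportional to the opposite side lengths: (12 : 13 : 5).
Normalizing by 12+13+5 = 30 gives (2/5, 13/30, 1/6).

(2/5, 13/30, 1/6)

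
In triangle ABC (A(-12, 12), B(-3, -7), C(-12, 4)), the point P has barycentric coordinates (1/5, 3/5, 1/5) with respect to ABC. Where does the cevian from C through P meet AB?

Line CP meets AB where the C-coordinate vanishes; zeroing P's C-weight and renormalizing leaves A, B-weights 1/5 : 3/5 → (1/4, 3/4).
So Q = (1/4)·A + (3/4)·B = (-21/4, -9/4).

(-21/4, -9/4)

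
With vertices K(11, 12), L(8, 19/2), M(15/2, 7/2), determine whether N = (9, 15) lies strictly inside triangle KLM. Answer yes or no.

Barycentric coordinates of N: (13/67, 110/67, -56/67).
The three coordinates are positive, positive, negative; a point is interior exactly when all three are positive.

no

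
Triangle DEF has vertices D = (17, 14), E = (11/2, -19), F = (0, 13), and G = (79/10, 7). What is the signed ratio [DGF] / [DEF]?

[DEF] = ½·(17·(-19−13) + (11/2)·(13−14) + 0·(14−(-19))) = ½·(-544 − 11/2 + 0) = -1099/4.
[DGF] = ½·(17·(7−13) + (79/10)·(13−14) + 0·(14−7)) = ½·(-102 − 79/10 + 0) = -1099/20, so the ratio is (-1099/20)/(-1099/4) = 1/5.

1/5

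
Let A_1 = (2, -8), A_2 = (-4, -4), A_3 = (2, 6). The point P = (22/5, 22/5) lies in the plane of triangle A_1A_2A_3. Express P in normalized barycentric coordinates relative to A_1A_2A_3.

(2/5, -2/5, 1)

Signed area of the reference triangle: [A_1A_2A_3] = ½·(2·(-4−6) + (-4)·(6−(-8)) + 2·(-8−(-4))) = ½·(-20 − 56 − 8) = -42.
[PA_2A_3] = ½·((22/5)·(-4−6) + (-4)·(6−(22/5)) + 2·(22/5−(-4))) = ½·(-44 − 32/5 + 84/5) = -84/5, so the A_1-coordinate is (-84/5)/(-42) = 2/5.
[A_1PA_3] = ½·(2·(22/5−6) + (22/5)·(6−(-8)) + 2·(-8−(22/5))) = ½·(-16/5 + 308/5 − 124/5) = 84/5, so the A_2-coordinate is -2/5.
[A_1A_2P] = ½·(2·(-4−(22/5)) + (-4)·(22/5−(-8)) + (22/5)·(-8−(-4))) = ½·(-84/5 − 248/5 − 88/5) = -42, so the A_3-coordinate is 1.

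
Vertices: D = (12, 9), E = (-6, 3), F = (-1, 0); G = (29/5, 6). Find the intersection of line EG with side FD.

(35/4, 27/4)

Barycentric coordinates of G with respect to DEF: (3/5, 1/5, 1/5).
On side FD the E-coordinate is zero; dropping G's E-weight 1/5 and renormalizing the remaining 1/5 : 3/5 gives weights 1/4, 3/4 on F, D.
H = (1/4)·(-1, 0) + (3/4)·(12, 9) = (35/4, 27/4).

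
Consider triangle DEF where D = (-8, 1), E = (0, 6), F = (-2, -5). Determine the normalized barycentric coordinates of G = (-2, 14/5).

(1/5, 3/5, 1/5)

Signed area of the reference triangle: [DEF] = ½·((-8)·(6−(-5)) + 0·(-5−1) + (-2)·(1−6)) = ½·(-88 + 0 + 10) = -39.
[GEF] = ½·((-2)·(6−(-5)) + 0·(-5−(14/5)) + (-2)·(14/5−6)) = ½·(-22 + 0 + 32/5) = -39/5, so the D-coordinate is (-39/5)/(-39) = 1/5.
[DGF] = ½·((-8)·(14/5−(-5)) + (-2)·(-5−1) + (-2)·(1−(14/5))) = ½·(-312/5 + 12 + 18/5) = -117/5, so the E-coordinate is 3/5.
[DEG] = ½·((-8)·(6−(14/5)) + 0·(14/5−1) + (-2)·(1−6)) = ½·(-128/5 + 0 + 10) = -39/5, so the F-coordinate is 1/5.
Check: 1/5 + 3/5 + 1/5 = 1.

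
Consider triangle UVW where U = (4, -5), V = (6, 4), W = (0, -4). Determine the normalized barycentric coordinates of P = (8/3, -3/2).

Signed area of the reference triangle: [UVW] = ½·(4·(4−(-4)) + 6·(-4−(-5)) + 0·(-5−4)) = ½·(32 + 6 + 0) = 19.
[PVW] = ½·((8/3)·(4−(-4)) + 6·(-4−(-3/2)) + 0·(-3/2−4)) = ½·(64/3 − 15 + 0) = 19/6, so the U-coordinate is (19/6)/19 = 1/6.
[UPW] = ½·(4·(-3/2−(-4)) + (8/3)·(-4−(-5)) + 0·(-5−(-3/2))) = ½·(10 + 8/3 + 0) = 19/3, so the V-coordinate is 1/3.
[UVP] = ½·(4·(4−(-3/2)) + 6·(-3/2−(-5)) + (8/3)·(-5−4)) = ½·(22 + 21 − 24) = 19/2, so the W-coordinate is 1/2.
Check: 1/6 + 1/3 + 1/2 = 1.

(1/6, 1/3, 1/2)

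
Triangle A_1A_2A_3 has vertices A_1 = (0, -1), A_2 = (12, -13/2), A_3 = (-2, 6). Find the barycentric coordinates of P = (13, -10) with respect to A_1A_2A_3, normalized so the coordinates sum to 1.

(1/2, 1, -1/2)

Signed area of the reference triangle: [A_1A_2A_3] = ½·(0·(-13/2−6) + 12·(6−(-1)) + (-2)·(-1−(-13/2))) = ½·(0 + 84 − 11) = 73/2.
[PA_2A_3] = ½·(13·(-13/2−6) + 12·(6−(-10)) + (-2)·(-10−(-13/2))) = ½·(-325/2 + 192 + 7) = 73/4, so the A_1-coordinate is (73/4)/(73/2) = 1/2.
[A_1PA_3] = ½·(0·(-10−6) + 13·(6−(-1)) + (-2)·(-1−(-10))) = ½·(0 + 91 − 18) = 73/2, so the A_2-coordinate is 1.
[A_1A_2P] = ½·(0·(-13/2−(-10)) + 12·(-10−(-1)) + 13·(-1−(-13/2))) = ½·(0 − 108 + 143/2) = -73/4, so the A_3-coordinate is -1/2.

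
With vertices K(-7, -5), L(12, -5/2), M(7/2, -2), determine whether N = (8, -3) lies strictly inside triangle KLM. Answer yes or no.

Barycentric coordinates of N: (25/123, 32/41, 2/123).
The three coordinates are positive, positive, positive; a point is interior exactly when all three are positive.

yes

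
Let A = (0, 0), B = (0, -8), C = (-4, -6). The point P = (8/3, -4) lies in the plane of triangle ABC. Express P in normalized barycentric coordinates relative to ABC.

Signed area of the reference triangle: [ABC] = ½·(0·(-8−(-6)) + 0·(-6−0) + (-4)·(0−(-8))) = ½·(0 + 0 − 32) = -16.
[PBC] = ½·((8/3)·(-8−(-6)) + 0·(-6−(-4)) + (-4)·(-4−(-8))) = ½·(-16/3 + 0 − 16) = -32/3, so the A-coordinate is (-32/3)/(-16) = 2/3.
[APC] = ½·(0·(-4−(-6)) + (8/3)·(-6−0) + (-4)·(0−(-4))) = ½·(0 − 16 − 16) = -16, so the B-coordinate is 1.
[ABP] = ½·(0·(-8−(-4)) + 0·(-4−0) + (8/3)·(0−(-8))) = ½·(0 + 0 + 64/3) = 32/3, so the C-coordinate is -2/3.
Check: 2/3 + 1 − 2/3 = 1.

(2/3, 1, -2/3)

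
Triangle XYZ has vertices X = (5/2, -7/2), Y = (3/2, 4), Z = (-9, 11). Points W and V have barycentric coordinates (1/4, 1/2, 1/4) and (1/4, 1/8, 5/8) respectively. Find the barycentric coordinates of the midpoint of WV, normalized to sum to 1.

(1/4, 5/16, 7/16)

Since both coordinate triples sum to 1, the midpoint's barycentrics are the componentwise average.
(1/4+1/4)/2 = 1/4; similarly 5/16 and 7/16.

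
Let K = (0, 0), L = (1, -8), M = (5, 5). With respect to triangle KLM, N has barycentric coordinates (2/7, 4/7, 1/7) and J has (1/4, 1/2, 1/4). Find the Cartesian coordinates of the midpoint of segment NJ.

Barycentric coordinates of the midpoint are the average: (15/56, 15/28, 11/56).
Converting: (15/56)·K + (15/28)·L + (11/56)·M = (85/56, -185/56).

(85/56, -185/56)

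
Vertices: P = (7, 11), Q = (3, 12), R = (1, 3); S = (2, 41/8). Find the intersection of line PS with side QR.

(9/7, 30/7)

Barycentric coordinates of S with respect to PQR: (1/8, 1/8, 3/4).
On side QR the P-coordinate is zero; dropping S's P-weight 1/8 and renormalizing the remaining 1/8 : 3/4 gives weights 1/7, 6/7 on Q, R.
T = (1/7)·(3, 12) + (6/7)·(1, 3) = (9/7, 30/7).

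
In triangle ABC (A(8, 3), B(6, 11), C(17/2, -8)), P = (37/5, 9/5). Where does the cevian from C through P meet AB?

Barycentric coordinates of P with respect to ABC: (1/5, 2/5, 2/5).
On side AB the C-coordinate is zero; dropping P's C-weight 2/5 and renormalizing the remaining 1/5 : 2/5 gives weights 1/3, 2/3 on A, B.
Q = (1/3)·(8, 3) + (2/3)·(6, 11) = (20/3, 25/3).

(20/3, 25/3)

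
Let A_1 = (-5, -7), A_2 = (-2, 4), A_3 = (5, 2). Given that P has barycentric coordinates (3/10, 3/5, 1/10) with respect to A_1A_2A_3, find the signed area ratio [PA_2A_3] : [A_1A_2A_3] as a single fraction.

The signed ratio [PA_2A_3]/[A_1A_2A_3] equals the barycentric coordinate of P at vertex A_1, which is 3/10.

3/10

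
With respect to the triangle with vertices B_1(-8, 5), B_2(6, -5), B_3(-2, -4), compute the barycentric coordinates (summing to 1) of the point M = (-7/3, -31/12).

(1/6, 1/12, 3/4)

Signed area of the reference triangle: [B_1B_2B_3] = ½·((-8)·(-5−(-4)) + 6·(-4−5) + (-2)·(5−(-5))) = ½·(8 − 54 − 20) = -33.
[MB_2B_3] = ½·((-7/3)·(-5−(-4)) + 6·(-4−(-31/12)) + (-2)·(-31/12−(-5))) = ½·(7/3 − 17/2 − 29/6) = -11/2, so the B_1-coordinate is (-11/2)/(-33) = 1/6.
[B_1MB_3] = ½·((-8)·(-31/12−(-4)) + (-7/3)·(-4−5) + (-2)·(5−(-31/12))) = ½·(-34/3 + 21 − 91/6) = -11/4, so the B_2-coordinate is 1/12.
[B_1B_2M] = ½·((-8)·(-5−(-31/12)) + 6·(-31/12−5) + (-7/3)·(5−(-5))) = ½·(58/3 − 91/2 − 70/3) = -99/4, so the B_3-coordinate is 3/4.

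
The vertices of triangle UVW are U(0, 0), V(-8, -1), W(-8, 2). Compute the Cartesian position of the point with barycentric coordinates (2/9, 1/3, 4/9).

(-56/9, 5/9)

P = (2/9)·U + (1/3)·V + (4/9)·W.
x-coordinate: (2/9)·0 + (1/3)·(-8) + (4/9)·(-8) = -56/9.
y-coordinate: (2/9)·0 + (1/3)·(-1) + (4/9)·2 = 5/9.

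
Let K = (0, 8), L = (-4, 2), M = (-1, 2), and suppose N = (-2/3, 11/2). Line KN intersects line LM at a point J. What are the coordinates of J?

Barycentric coordinates of N with respect to KLM: (7/12, 1/12, 1/3).
On side LM the K-coordinate is zero; dropping N's K-weight 7/12 and renormalizing the remaining 1/12 : 1/3 gives weights 1/5, 4/5 on L, M.
J = (1/5)·(-4, 2) + (4/5)·(-1, 2) = (-8/5, 2).

(-8/5, 2)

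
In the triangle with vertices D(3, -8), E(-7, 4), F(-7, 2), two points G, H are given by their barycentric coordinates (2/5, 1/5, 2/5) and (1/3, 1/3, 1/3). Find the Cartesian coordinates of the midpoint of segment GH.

(-10/3, -17/15)

Barycentric coordinates of the midpoint are the average: (11/30, 4/15, 11/30).
Converting: (11/30)·D + (4/15)·E + (11/30)·F = (-10/3, -17/15).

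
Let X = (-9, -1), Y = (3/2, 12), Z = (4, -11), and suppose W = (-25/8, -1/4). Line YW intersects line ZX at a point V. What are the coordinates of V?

(-14/3, -13/3)

Barycentric coordinates of W with respect to XYZ: (1/2, 1/4, 1/4).
On side ZX the Y-coordinate is zero; dropping W's Y-weight 1/4 and renormalizing the remaining 1/4 : 1/2 gives weights 1/3, 2/3 on Z, X.
V = (1/3)·(4, -11) + (2/3)·(-9, -1) = (-14/3, -13/3).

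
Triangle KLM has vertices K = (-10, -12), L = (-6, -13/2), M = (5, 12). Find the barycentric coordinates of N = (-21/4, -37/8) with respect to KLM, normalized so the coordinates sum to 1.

Signed area of the reference triangle: [KLM] = ½·((-10)·(-13/2−12) + (-6)·(12−(-12)) + 5·(-12−(-13/2))) = ½·(185 − 144 − 55/2) = 27/4.
[NLM] = ½·((-21/4)·(-13/2−12) + (-6)·(12−(-37/8)) + 5·(-37/8−(-13/2))) = ½·(777/8 − 399/4 + 75/8) = 27/8, so the K-coordinate is (27/8)/(27/4) = 1/2.
[KNM] = ½·((-10)·(-37/8−12) + (-21/4)·(12−(-12)) + 5·(-12−(-37/8))) = ½·(665/4 − 126 − 295/8) = 27/16, so the L-coordinate is 1/4.
[KLN] = ½·((-10)·(-13/2−(-37/8)) + (-6)·(-37/8−(-12)) + (-21/4)·(-12−(-13/2))) = ½·(75/4 − 177/4 + 231/8) = 27/16, so the M-coordinate is 1/4.

(1/2, 1/4, 1/4)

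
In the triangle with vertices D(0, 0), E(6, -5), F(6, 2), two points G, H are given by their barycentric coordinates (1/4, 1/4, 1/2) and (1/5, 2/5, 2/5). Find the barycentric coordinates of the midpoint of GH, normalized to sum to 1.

(9/40, 13/40, 9/20)

Since both coordinate triples sum to 1, the midpoint's barycentrics are the componentwise average.
(1/4+1/5)/2 = 9/40; similarly 13/40 and 9/20.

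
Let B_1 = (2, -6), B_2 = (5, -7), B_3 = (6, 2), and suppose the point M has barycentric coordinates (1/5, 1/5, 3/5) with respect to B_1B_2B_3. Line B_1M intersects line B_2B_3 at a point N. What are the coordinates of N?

Line B_1M meets B_2B_3 where the B_1-coordinate vanishes; zeroing M's B_1-weight and renormalizing leaves B_2, B_3-weights 1/5 : 3/5 → (1/4, 3/4).
So N = (1/4)·B_2 + (3/4)·B_3 = (23/4, -1/4).

(23/4, -1/4)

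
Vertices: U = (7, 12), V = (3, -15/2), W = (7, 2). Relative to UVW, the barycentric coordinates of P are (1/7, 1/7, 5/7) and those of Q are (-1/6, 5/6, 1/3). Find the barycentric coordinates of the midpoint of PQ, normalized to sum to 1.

Since both coordinate triples sum to 1, the midpoint's barycentrics are the componentwise average.
(1/7+-1/6)/2 = -1/84; similarly 41/84 and 11/21.

(-1/84, 41/84, 11/21)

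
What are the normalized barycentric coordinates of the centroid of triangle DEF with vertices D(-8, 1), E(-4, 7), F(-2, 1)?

(1/3, 1/3, 1/3)

The centroid is the average of the vertices, so each weight is 1/3.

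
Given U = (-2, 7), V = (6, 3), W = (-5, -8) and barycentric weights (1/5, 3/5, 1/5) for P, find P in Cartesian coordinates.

(11/5, 8/5)

P = (1/5)·U + (3/5)·V + (1/5)·W.
x-coordinate: (1/5)·(-2) + (3/5)·6 + (1/5)·(-5) = 11/5.
y-coordinate: (1/5)·7 + (3/5)·3 + (1/5)·(-8) = 8/5.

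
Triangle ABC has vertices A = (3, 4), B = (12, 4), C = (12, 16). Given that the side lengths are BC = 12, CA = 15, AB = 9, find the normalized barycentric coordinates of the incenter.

(1/3, 5/12, 1/4)

The incenter has barycentric coordinates proportional to the opposite side lengths: (12 : 15 : 9).
Normalizing by 12+15+9 = 36 gives (1/3, 5/12, 1/4).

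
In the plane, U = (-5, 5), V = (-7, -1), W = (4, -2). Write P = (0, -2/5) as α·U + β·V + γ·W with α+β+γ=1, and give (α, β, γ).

Signed area of the reference triangle: [UVW] = ½·((-5)·(-1−(-2)) + (-7)·(-2−5) + 4·(5−(-1))) = ½·(-5 + 49 + 24) = 34.
[PVW] = ½·(0·(-1−(-2)) + (-7)·(-2−(-2/5)) + 4·(-2/5−(-1))) = ½·(0 + 56/5 + 12/5) = 34/5, so the U-coordinate is (34/5)/34 = 1/5.
[UPW] = ½·((-5)·(-2/5−(-2)) + 0·(-2−5) + 4·(5−(-2/5))) = ½·(-8 + 0 + 108/5) = 34/5, so the V-coordinate is 1/5.
[UVP] = ½·((-5)·(-1−(-2/5)) + (-7)·(-2/5−5) + 0·(5−(-1))) = ½·(3 + 189/5 + 0) = 102/5, so the W-coordinate is 3/5.
Check: 1/5 + 1/5 + 3/5 = 1.

(1/5, 1/5, 3/5)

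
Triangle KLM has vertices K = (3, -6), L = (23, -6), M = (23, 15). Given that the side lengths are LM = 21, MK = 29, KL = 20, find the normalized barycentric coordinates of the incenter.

The incenter has barycentric coordinates proportional to the opposite side lengths: (21 : 29 : 20).
Normalizing by 21+29+20 = 70 gives (3/10, 29/70, 2/7).

(3/10, 29/70, 2/7)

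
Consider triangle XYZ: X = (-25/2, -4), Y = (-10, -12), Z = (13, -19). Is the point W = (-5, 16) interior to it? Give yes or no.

Barycentric coordinates of W: (1358/333, -415/111, 220/333).
The three coordinates are positive, negative, positive; a point is interior exactly when all three are positive.

no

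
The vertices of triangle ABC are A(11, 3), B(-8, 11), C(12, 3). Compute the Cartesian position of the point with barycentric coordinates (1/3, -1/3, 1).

P = (1/3)·A + (-1/3)·B + 1·C.
x-coordinate: (1/3)·11 + (-1/3)·(-8) + 1·12 = 55/3.
y-coordinate: (1/3)·3 + (-1/3)·11 + 1·3 = 1/3.

(55/3, 1/3)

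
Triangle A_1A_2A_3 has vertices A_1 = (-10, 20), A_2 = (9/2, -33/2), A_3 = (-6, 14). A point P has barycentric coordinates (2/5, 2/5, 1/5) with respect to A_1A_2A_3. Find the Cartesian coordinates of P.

P = (2/5)·A_1 + (2/5)·A_2 + (1/5)·A_3.
x-coordinate: (2/5)·(-10) + (2/5)·(9/2) + (1/5)·(-6) = -17/5.
y-coordinate: (2/5)·20 + (2/5)·(-33/2) + (1/5)·14 = 21/5.

(-17/5, 21/5)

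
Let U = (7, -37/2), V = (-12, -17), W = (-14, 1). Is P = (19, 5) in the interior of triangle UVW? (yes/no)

no

Barycentric coordinates of P: (602/339, -485/226, 929/678).
The three coordinates are positive, negative, positive; a point is interior exactly when all three are positive.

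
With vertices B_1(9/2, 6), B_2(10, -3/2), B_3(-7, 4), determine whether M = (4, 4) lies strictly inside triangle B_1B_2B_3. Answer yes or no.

Barycentric coordinates of M: (242/389, 88/389, 59/389).
The three coordinates are positive, positive, positive; a point is interior exactly when all three are positive.

yes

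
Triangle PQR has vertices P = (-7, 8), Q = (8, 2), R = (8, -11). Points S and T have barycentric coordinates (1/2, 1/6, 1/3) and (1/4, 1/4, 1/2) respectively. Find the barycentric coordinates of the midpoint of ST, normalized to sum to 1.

(3/8, 5/24, 5/12)

Since both coordinate triples sum to 1, the midpoint's barycentrics are the componentwise average.
(1/2+1/4)/2 = 3/8; similarly 5/24 and 5/12.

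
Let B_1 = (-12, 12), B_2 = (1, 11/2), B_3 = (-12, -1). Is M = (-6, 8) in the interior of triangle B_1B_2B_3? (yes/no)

Barycentric coordinates of M: (6/13, 6/13, 1/13).
The three coordinates are positive, positive, positive; a point is interior exactly when all three are positive.

yes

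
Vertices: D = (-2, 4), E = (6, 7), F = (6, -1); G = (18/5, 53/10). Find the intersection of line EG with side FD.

Barycentric coordinates of G with respect to DEF: (3/10, 3/5, 1/10).
On side FD the E-coordinate is zero; dropping G's E-weight 3/5 and renormalizing the remaining 1/10 : 3/10 gives weights 1/4, 3/4 on F, D.
H = (1/4)·(6, -1) + (3/4)·(-2, 4) = (0, 11/4).

(0, 11/4)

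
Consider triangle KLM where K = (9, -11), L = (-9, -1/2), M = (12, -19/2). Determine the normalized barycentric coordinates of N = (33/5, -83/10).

Signed area of the reference triangle: [KLM] = ½·(9·(-1/2−(-19/2)) + (-9)·(-19/2−(-11)) + 12·(-11−(-1/2))) = ½·(81 − 27/2 − 126) = -117/4.
[NLM] = ½·((33/5)·(-1/2−(-19/2)) + (-9)·(-19/2−(-83/10)) + 12·(-83/10−(-1/2))) = ½·(297/5 + 54/5 − 468/5) = -117/10, so the K-coordinate is (-117/10)/(-117/4) = 2/5.
[KNM] = ½·(9·(-83/10−(-19/2)) + (33/5)·(-19/2−(-11)) + 12·(-11−(-83/10))) = ½·(54/5 + 99/10 − 162/5) = -117/20, so the L-coordinate is 1/5.
[KLN] = ½·(9·(-1/2−(-83/10)) + (-9)·(-83/10−(-11)) + (33/5)·(-11−(-1/2))) = ½·(351/5 − 243/10 − 693/10) = -117/10, so the M-coordinate is 2/5.
Check: 2/5 + 1/5 + 2/5 = 1.

(2/5, 1/5, 2/5)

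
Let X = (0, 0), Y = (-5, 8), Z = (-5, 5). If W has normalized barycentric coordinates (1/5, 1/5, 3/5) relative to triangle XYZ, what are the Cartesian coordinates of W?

W = (1/5)·X + (1/5)·Y + (3/5)·Z.
x-coordinate: (1/5)·0 + (1/5)·(-5) + (3/5)·(-5) = -4.
y-coordinate: (1/5)·0 + (1/5)·8 + (3/5)·5 = 23/5.

(-4, 23/5)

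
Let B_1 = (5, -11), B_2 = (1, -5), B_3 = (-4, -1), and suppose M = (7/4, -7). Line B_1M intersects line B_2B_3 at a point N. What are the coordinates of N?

(-3/2, -3)

Barycentric coordinates of M with respect to B_1B_2B_3: (1/2, 1/4, 1/4).
On side B_2B_3 the B_1-coordinate is zero; dropping M's B_1-weight 1/2 and renormalizing the remaining 1/4 : 1/4 gives weights 1/2, 1/2 on B_2, B_3.
N = (1/2)·(1, -5) + (1/2)·(-4, -1) = (-3/2, -3).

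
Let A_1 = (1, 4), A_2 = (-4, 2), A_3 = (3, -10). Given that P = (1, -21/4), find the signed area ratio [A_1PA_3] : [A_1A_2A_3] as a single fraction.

[A_1A_2A_3] = ½·(1·(2−(-10)) + (-4)·(-10−4) + 3·(4−2)) = ½·(12 + 56 + 6) = 37.
[A_1PA_3] = ½·(1·(-21/4−(-10)) + 1·(-10−4) + 3·(4−(-21/4))) = ½·(19/4 − 14 + 111/4) = 37/4, so the ratio is (37/4)/37 = 1/4.

1/4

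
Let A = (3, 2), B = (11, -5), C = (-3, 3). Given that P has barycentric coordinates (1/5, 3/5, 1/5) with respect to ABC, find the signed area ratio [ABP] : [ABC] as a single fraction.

1/5

The signed ratio [ABP]/[ABC] equals the barycentric coordinate of P at vertex C, which is 1/5.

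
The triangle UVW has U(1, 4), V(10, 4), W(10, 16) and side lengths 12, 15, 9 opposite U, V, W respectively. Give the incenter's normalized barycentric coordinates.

(1/3, 5/12, 1/4)

The incenter has barycentric coordinates proportional to the opposite side lengths: (12 : 15 : 9).
Normalizing by 12+15+9 = 36 gives (1/3, 5/12, 1/4).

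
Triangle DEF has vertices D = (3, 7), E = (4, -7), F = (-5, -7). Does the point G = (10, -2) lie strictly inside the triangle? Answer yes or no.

no

Barycentric coordinates of G: (5/14, 85/63, -89/126).
The three coordinates are positive, positive, negative; a point is interior exactly when all three are positive.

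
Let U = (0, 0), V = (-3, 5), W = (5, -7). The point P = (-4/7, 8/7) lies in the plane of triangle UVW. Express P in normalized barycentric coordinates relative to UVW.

(3/7, 3/7, 1/7)

Signed area of the reference triangle: [UVW] = ½·(0·(5−(-7)) + (-3)·(-7−0) + 5·(0−5)) = ½·(0 + 21 − 25) = -2.
[PVW] = ½·((-4/7)·(5−(-7)) + (-3)·(-7−(8/7)) + 5·(8/7−5)) = ½·(-48/7 + 171/7 − 135/7) = -6/7, so the U-coordinate is (-6/7)/(-2) = 3/7.
[UPW] = ½·(0·(8/7−(-7)) + (-4/7)·(-7−0) + 5·(0−(8/7))) = ½·(0 + 4 − 40/7) = -6/7, so the V-coordinate is 3/7.
[UVP] = ½·(0·(5−(8/7)) + (-3)·(8/7−0) + (-4/7)·(0−5)) = ½·(0 − 24/7 + 20/7) = -2/7, so the W-coordinate is 1/7.
Check: 3/7 + 3/7 + 1/7 = 1.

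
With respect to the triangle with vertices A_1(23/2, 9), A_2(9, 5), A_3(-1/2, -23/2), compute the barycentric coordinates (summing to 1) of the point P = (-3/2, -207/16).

Signed area of the reference triangle: [A_1A_2A_3] = ½·((23/2)·(5−(-23/2)) + 9·(-23/2−9) + (-1/2)·(9−5)) = ½·(759/4 − 369/2 − 2) = 13/8.
[PA_2A_3] = ½·((-3/2)·(5−(-23/2)) + 9·(-23/2−(-207/16)) + (-1/2)·(-207/16−5)) = ½·(-99/4 + 207/16 + 287/32) = -91/64, so the A_1-coordinate is (-91/64)/(13/8) = -7/8.
[A_1PA_3] = ½·((23/2)·(-207/16−(-23/2)) + (-3/2)·(-23/2−9) + (-1/2)·(9−(-207/16))) = ½·(-529/32 + 123/4 − 351/32) = 13/8, so the A_2-coordinate is 1.
[A_1A_2P] = ½·((23/2)·(5−(-207/16)) + 9·(-207/16−9) + (-3/2)·(9−5)) = ½·(6601/32 − 3159/16 − 6) = 91/64, so the A_3-coordinate is 7/8.
Check: -7/8 + 1 + 7/8 = 1.

(-7/8, 1, 7/8)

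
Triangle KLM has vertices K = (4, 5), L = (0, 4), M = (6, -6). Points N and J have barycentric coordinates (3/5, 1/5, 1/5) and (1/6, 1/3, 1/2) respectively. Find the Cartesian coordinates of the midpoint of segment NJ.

Barycentric coordinates of the midpoint are the average: (23/60, 4/15, 7/20).
Converting: (23/60)·K + (4/15)·L + (7/20)·M = (109/30, 53/60).

(109/30, 53/60)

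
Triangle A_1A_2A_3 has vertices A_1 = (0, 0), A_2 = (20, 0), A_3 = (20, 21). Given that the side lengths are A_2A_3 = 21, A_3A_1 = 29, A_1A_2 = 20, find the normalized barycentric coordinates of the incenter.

The incenter has barycentric coordinates proportional to the opposite side lengths: (21 : 29 : 20).
Normalizing by 21+29+20 = 70 gives (3/10, 29/70, 2/7).

(3/10, 29/70, 2/7)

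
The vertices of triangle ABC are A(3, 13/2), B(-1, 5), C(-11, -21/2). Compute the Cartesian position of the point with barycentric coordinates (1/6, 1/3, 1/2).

P = (1/6)·A + (1/3)·B + (1/2)·C.
x-coordinate: (1/6)·3 + (1/3)·(-1) + (1/2)·(-11) = -16/3.
y-coordinate: (1/6)·(13/2) + (1/3)·5 + (1/2)·(-21/2) = -5/2.

(-16/3, -5/2)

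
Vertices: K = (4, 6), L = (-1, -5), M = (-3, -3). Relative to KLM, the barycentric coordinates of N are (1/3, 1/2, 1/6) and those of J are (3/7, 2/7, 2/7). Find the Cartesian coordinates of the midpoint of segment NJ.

Barycentric coordinates of the midpoint are the average: (8/21, 11/28, 19/84).
Converting: (8/21)·K + (11/28)·L + (19/84)·M = (19/42, -5/14).

(19/42, -5/14)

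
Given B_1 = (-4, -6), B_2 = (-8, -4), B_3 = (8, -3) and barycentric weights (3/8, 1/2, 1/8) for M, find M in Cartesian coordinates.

(-9/2, -37/8)

M = (3/8)·B_1 + (1/2)·B_2 + (1/8)·B_3.
x-coordinate: (3/8)·(-4) + (1/2)·(-8) + (1/8)·8 = -9/2.
y-coordinate: (3/8)·(-6) + (1/2)·(-4) + (1/8)·(-3) = -37/8.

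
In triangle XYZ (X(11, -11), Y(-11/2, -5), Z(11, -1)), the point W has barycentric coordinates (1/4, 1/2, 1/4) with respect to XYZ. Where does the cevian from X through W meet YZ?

Line XW meets YZ where the X-coordinate vanishes; zeroing W's X-weight and renormalizing leaves Y, Z-weights 1/2 : 1/4 → (2/3, 1/3).
So V = (2/3)·Y + (1/3)·Z = (0, -11/3).

(0, -11/3)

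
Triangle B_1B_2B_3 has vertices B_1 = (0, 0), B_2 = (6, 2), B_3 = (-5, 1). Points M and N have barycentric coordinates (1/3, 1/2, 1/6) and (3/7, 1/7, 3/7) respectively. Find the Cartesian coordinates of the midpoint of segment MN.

(37/84, 79/84)

Barycentric coordinates of the midpoint are the average: (8/21, 9/28, 25/84).
Converting: (8/21)·B_1 + (9/28)·B_2 + (25/84)·B_3 = (37/84, 79/84).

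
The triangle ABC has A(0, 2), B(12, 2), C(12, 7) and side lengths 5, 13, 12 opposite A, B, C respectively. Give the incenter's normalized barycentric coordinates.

The incenter has barycentric coordinates proportional to the opposite side lengths: (5 : 13 : 12).
Normalizing by 5+13+12 = 30 gives (1/6, 13/30, 2/5).

(1/6, 13/30, 2/5)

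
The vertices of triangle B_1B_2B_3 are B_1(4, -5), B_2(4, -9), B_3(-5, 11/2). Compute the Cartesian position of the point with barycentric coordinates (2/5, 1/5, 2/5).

M = (2/5)·B_1 + (1/5)·B_2 + (2/5)·B_3.
x-coordinate: (2/5)·4 + (1/5)·4 + (2/5)·(-5) = 2/5.
y-coordinate: (2/5)·(-5) + (1/5)·(-9) + (2/5)·(11/2) = -8/5.

(2/5, -8/5)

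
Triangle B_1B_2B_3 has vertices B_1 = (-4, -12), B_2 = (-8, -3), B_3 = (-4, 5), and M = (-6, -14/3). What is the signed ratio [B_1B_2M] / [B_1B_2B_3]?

[B_1B_2B_3] = ½·((-4)·(-3−5) + (-8)·(5−(-12)) + (-4)·(-12−(-3))) = ½·(32 − 136 + 36) = -34.
[B_1B_2M] = ½·((-4)·(-3−(-14/3)) + (-8)·(-14/3−(-12)) + (-6)·(-12−(-3))) = ½·(-20/3 − 176/3 + 54) = -17/3, so the ratio is (-17/3)/(-34) = 1/6.

1/6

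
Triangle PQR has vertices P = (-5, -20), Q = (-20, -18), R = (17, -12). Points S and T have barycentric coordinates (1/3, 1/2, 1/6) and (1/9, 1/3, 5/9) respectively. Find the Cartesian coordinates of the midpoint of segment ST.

(-119/36, -293/18)

Barycentric coordinates of the midpoint are the average: (2/9, 5/12, 13/36).
Converting: (2/9)·P + (5/12)·Q + (13/36)·R = (-119/36, -293/18).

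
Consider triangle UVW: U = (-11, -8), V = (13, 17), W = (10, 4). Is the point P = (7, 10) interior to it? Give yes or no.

yes

Barycentric coordinates of P: (19/79, 54/79, 6/79).
The three coordinates are positive, positive, positive; a point is interior exactly when all three are positive.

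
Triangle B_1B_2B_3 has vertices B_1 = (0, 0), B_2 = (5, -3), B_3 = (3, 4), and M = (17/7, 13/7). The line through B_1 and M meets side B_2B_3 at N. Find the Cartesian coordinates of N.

(17/5, 13/5)

Barycentric coordinates of M with respect to B_1B_2B_3: (2/7, 1/7, 4/7).
On side B_2B_3 the B_1-coordinate is zero; dropping M's B_1-weight 2/7 and renormalizing the remaining 1/7 : 4/7 gives weights 1/5, 4/5 on B_2, B_3.
N = (1/5)·(5, -3) + (4/5)·(3, 4) = (17/5, 13/5).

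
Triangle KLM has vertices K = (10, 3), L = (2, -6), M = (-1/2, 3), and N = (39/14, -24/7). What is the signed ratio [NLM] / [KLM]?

1/7

[KLM] = ½·(10·(-6−3) + 2·(3−3) + (-1/2)·(3−(-6))) = ½·(-90 + 0 − 9/2) = -189/4.
[NLM] = ½·((39/14)·(-6−3) + 2·(3−(-24/7)) + (-1/2)·(-24/7−(-6))) = ½·(-351/14 + 90/7 − 9/7) = -27/4, so the ratio is (-27/4)/(-189/4) = 1/7.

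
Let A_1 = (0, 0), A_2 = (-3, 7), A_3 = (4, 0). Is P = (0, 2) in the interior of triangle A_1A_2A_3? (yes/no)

Barycentric coordinates of P: (1/2, 2/7, 3/14).
The three coordinates are positive, positive, positive; a point is interior exactly when all three are positive.

yes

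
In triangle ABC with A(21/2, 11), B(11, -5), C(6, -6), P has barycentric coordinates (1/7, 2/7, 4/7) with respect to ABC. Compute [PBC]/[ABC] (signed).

The signed ratio [PBC]/[ABC] equals the barycentric coordinate of P at vertex A, which is 1/7.

1/7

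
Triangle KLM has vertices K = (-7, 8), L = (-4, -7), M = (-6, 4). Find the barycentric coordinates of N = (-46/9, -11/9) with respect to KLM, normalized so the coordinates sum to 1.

(2/9, 5/9, 2/9)

Signed area of the reference triangle: [KLM] = ½·((-7)·(-7−4) + (-4)·(4−8) + (-6)·(8−(-7))) = ½·(77 + 16 − 90) = 3/2.
[NLM] = ½·((-46/9)·(-7−4) + (-4)·(4−(-11/9)) + (-6)·(-11/9−(-7))) = ½·(506/9 − 188/9 − 104/3) = 1/3, so the K-coordinate is (1/3)/(3/2) = 2/9.
[KNM] = ½·((-7)·(-11/9−4) + (-46/9)·(4−8) + (-6)·(8−(-11/9))) = ½·(329/9 + 184/9 − 166/3) = 5/6, so the L-coordinate is 5/9.
[KLN] = ½·((-7)·(-7−(-11/9)) + (-4)·(-11/9−8) + (-46/9)·(8−(-7))) = ½·(364/9 + 332/9 − 230/3) = 1/3, so the M-coordinate is 2/9.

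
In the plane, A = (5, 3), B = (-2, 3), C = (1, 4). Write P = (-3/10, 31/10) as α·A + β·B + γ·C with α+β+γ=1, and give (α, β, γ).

(1/5, 7/10, 1/10)

Signed area of the reference triangle: [ABC] = ½·(5·(3−4) + (-2)·(4−3) + 1·(3−3)) = ½·(-5 − 2 + 0) = -7/2.
[PBC] = ½·((-3/10)·(3−4) + (-2)·(4−(31/10)) + 1·(31/10−3)) = ½·(3/10 − 9/5 + 1/10) = -7/10, so the A-coordinate is (-7/10)/(-7/2) = 1/5.
[APC] = ½·(5·(31/10−4) + (-3/10)·(4−3) + 1·(3−(31/10))) = ½·(-9/2 − 3/10 − 1/10) = -49/20, so the B-coordinate is 7/10.
[ABP] = ½·(5·(3−(31/10)) + (-2)·(31/10−3) + (-3/10)·(3−3)) = ½·(-1/2 − 1/5 + 0) = -7/20, so the C-coordinate is 1/10.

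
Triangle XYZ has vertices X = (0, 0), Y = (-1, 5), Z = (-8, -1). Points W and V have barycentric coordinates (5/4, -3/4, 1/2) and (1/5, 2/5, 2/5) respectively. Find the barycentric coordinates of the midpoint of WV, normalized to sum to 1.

(29/40, -7/40, 9/20)

Since both coordinate triples sum to 1, the midpoint's barycentrics are the componentwise average.
(5/4+1/5)/2 = 29/40; similarly -7/40 and 9/20.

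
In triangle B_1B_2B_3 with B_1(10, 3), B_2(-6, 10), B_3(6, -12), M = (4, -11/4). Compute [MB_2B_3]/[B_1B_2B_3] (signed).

[B_1B_2B_3] = ½·(10·(10−(-12)) + (-6)·(-12−3) + 6·(3−10)) = ½·(220 + 90 − 42) = 134.
[MB_2B_3] = ½·(4·(10−(-12)) + (-6)·(-12−(-11/4)) + 6·(-11/4−10)) = ½·(88 + 111/2 − 153/2) = 67/2, so the ratio is (67/2)/134 = 1/4.

1/4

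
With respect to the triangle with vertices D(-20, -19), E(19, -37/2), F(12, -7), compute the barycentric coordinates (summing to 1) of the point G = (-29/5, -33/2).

(3/5, 1/5, 1/5)

Signed area of the reference triangle: [DEF] = ½·((-20)·(-37/2−(-7)) + 19·(-7−(-19)) + 12·(-19−(-37/2))) = ½·(230 + 228 − 6) = 226.
[GEF] = ½·((-29/5)·(-37/2−(-7)) + 19·(-7−(-33/2)) + 12·(-33/2−(-37/2))) = ½·(667/10 + 361/2 + 24) = 678/5, so the D-coordinate is (678/5)/226 = 3/5.
[DGF] = ½·((-20)·(-33/2−(-7)) + (-29/5)·(-7−(-19)) + 12·(-19−(-33/2))) = ½·(190 − 348/5 − 30) = 226/5, so the E-coordinate is 1/5.
[DEG] = ½·((-20)·(-37/2−(-33/2)) + 19·(-33/2−(-19)) + (-29/5)·(-19−(-37/2))) = ½·(40 + 95/2 + 29/10) = 226/5, so the F-coordinate is 1/5.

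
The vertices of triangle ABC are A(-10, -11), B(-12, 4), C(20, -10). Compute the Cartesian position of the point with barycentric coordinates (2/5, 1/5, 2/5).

(8/5, -38/5)

P = (2/5)·A + (1/5)·B + (2/5)·C.
x-coordinate: (2/5)·(-10) + (1/5)·(-12) + (2/5)·20 = 8/5.
y-coordinate: (2/5)·(-11) + (1/5)·4 + (2/5)·(-10) = -38/5.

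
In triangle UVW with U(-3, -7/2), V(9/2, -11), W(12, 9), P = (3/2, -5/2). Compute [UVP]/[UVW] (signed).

1/5

[UVW] = ½·((-3)·(-11−9) + (9/2)·(9−(-7/2)) + 12·(-7/2−(-11))) = ½·(60 + 225/4 + 90) = 825/8.
[UVP] = ½·((-3)·(-11−(-5/2)) + (9/2)·(-5/2−(-7/2)) + (3/2)·(-7/2−(-11))) = ½·(51/2 + 9/2 + 45/4) = 165/8, so the ratio is (165/8)/(825/8) = 1/5.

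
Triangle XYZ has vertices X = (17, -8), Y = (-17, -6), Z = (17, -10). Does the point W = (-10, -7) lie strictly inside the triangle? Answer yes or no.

Barycentric coordinates of W: (-3/34, 27/34, 5/17).
The three coordinates are negative, positive, positive; a point is interior exactly when all three are positive.

no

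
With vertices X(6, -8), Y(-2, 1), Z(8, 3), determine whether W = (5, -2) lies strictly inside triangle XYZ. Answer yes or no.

Barycentric coordinates of W: (22/53, 23/106, 39/106).
The three coordinates are positive, positive, positive; a point is interior exactly when all three are positive.

yes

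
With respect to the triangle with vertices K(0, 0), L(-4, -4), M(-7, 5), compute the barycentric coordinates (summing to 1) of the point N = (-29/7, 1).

(2/7, 2/7, 3/7)

Signed area of the reference triangle: [KLM] = ½·(0·(-4−5) + (-4)·(5−0) + (-7)·(0−(-4))) = ½·(0 − 20 − 28) = -24.
[NLM] = ½·((-29/7)·(-4−5) + (-4)·(5−1) + (-7)·(1−(-4))) = ½·(261/7 − 16 − 35) = -48/7, so the K-coordinate is (-48/7)/(-24) = 2/7.
[KNM] = ½·(0·(1−5) + (-29/7)·(5−0) + (-7)·(0−1)) = ½·(0 − 145/7 + 7) = -48/7, so the L-coordinate is 2/7.
[KLN] = ½·(0·(-4−1) + (-4)·(1−0) + (-29/7)·(0−(-4))) = ½·(0 − 4 − 116/7) = -72/7, so the M-coordinate is 3/7.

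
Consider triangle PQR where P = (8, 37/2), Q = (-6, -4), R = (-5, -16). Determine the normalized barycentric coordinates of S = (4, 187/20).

Signed area of the reference triangle: [PQR] = ½·(8·(-4−(-16)) + (-6)·(-16−(37/2)) + (-5)·(37/2−(-4))) = ½·(96 + 207 − 225/2) = 381/4.
[SQR] = ½·(4·(-4−(-16)) + (-6)·(-16−(187/20)) + (-5)·(187/20−(-4))) = ½·(48 + 1521/10 − 267/4) = 2667/40, so the P-coordinate is (2667/40)/(381/4) = 7/10.
[PSR] = ½·(8·(187/20−(-16)) + 4·(-16−(37/2)) + (-5)·(37/2−(187/20))) = ½·(1014/5 − 138 − 183/4) = 381/40, so the Q-coordinate is 1/10.
[PQS] = ½·(8·(-4−(187/20)) + (-6)·(187/20−(37/2)) + 4·(37/2−(-4))) = ½·(-534/5 + 549/10 + 90) = 381/20, so the R-coordinate is 1/5.
Check: 7/10 + 1/10 + 1/5 = 1.

(7/10, 1/10, 1/5)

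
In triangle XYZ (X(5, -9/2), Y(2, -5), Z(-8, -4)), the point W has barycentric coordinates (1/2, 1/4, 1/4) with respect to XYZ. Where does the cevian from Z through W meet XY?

(4, -14/3)

Line ZW meets XY where the Z-coordinate vanishes; zeroing W's Z-weight and renormalizing leaves X, Y-weights 1/2 : 1/4 → (2/3, 1/3).
So V = (2/3)·X + (1/3)·Y = (4, -14/3).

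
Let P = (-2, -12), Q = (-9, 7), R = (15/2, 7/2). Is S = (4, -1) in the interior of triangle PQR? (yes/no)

Barycentric coordinates of S: (173/578, 23/578, 191/289).
The three coordinates are positive, positive, positive; a point is interior exactly when all three are positive.

yes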